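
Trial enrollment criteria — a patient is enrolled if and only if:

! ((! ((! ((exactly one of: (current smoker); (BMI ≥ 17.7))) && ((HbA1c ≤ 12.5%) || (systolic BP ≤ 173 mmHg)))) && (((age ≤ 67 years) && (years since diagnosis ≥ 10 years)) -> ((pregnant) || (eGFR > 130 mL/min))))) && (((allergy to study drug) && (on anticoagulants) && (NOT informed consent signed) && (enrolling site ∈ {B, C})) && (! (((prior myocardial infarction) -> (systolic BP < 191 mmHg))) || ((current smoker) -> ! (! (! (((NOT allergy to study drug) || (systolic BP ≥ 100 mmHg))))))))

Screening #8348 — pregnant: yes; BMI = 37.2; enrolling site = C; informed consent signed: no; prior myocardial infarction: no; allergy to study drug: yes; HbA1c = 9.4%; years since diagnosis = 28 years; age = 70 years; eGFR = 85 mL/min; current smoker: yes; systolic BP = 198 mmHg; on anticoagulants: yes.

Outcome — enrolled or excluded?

Excluded

Atomic conditions:
  current smoker: yes → true
  BMI ≥ 17.7: 37.2 ≥ 17.7 is true
  HbA1c ≤ 12.5%: 9.4 ≤ 12.5 is true
  systolic BP ≤ 173 mmHg: 198 ≤ 173 is false
  age ≤ 67 years: 70 ≤ 67 is false
  years since diagnosis ≥ 10 years: 28 ≥ 10 is true
  pregnant: yes → true
  eGFR > 130 mL/min: 85 > 130 is false
  allergy to study drug: yes → true
  on anticoagulants: yes → true
  NOT informed consent signed: no → true
  enrolling site ∈ {B, C}: C is in the set → true
  prior myocardial infarction: no → false
  systolic BP < 191 mmHg: 198 < 191 is false
  NOT allergy to study drug: yes → false
  systolic BP ≥ 100 mmHg: 198 ≥ 100 is true
Combine:
[1.1.1.1.1.1] exactly-one(true, true) = false
[1.1.1.1.1] NOT false = true
[1.1.1.1.2] true OR false = true
[1.1.1.1] true AND true = true
[1.1.1] NOT true = false
[1.1.2.1] false AND true = false
[1.1.2.2] true OR false = true
[1.1.2] false → true (antecedent false ⇒ implication holds) = true
[1.1] false AND true = false
[1] NOT false = true
[2.1] true AND true AND true AND true = true
[2.2.1.1] false → false (antecedent false ⇒ implication holds) = true
[2.2.1] NOT true = false
[2.2.2.2.1.1.1] false OR true = true
[2.2.2.2.1.1] NOT true = false
[2.2.2.2.1] NOT false = true
[2.2.2.2] NOT true = false
[2.2.2] true → false = false
[2.2] false OR false = false
[2] true AND false = false
[root] true AND false = false
Overall: false → excluded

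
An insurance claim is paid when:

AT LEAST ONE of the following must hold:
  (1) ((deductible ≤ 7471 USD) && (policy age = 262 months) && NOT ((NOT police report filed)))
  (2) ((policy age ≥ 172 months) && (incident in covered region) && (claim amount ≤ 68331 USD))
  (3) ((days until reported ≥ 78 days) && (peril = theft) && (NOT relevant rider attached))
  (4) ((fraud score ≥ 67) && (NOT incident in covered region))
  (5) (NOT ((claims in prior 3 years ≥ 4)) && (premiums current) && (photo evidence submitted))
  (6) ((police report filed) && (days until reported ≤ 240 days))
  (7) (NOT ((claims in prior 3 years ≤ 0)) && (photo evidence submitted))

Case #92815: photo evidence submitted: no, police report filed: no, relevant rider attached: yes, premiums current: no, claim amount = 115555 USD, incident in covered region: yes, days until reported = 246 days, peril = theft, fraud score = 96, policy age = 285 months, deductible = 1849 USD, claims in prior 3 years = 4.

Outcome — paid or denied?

Atomic conditions:
  deductible ≤ 7471 USD: 1849 ≤ 7471 is true
  policy age = 262 months: 285 == 262 is false
  NOT police report filed: no → true
  policy age ≥ 172 months: 285 ≥ 172 is true
  incident in covered region: yes → true
  claim amount ≤ 68331 USD: 115555 ≤ 68331 is false
  days until reported ≥ 78 days: 246 ≥ 78 is true
  peril = theft: theft == theft is true
  NOT relevant rider attached: yes → false
  fraud score ≥ 67: 96 ≥ 67 is true
  NOT incident in covered region: yes → false
  claims in prior 3 years ≥ 4: 4 ≥ 4 is true
  premiums current: no → false
  photo evidence submitted: no → false
  police report filed: no → false
  days until reported ≤ 240 days: 246 ≤ 240 is false
  claims in prior 3 years ≤ 0: 4 ≤ 0 is false
Combine:
[1.3] NOT true = false
[1] true AND false AND false = false
[2] true AND true AND false = false
[3] true AND true AND false = false
[4] true AND false = false
[5.1] NOT true = false
[5] false AND false AND false = false
[6] false AND false = false
[7.1] NOT false = true
[7] true AND false = false
[root] false OR false OR false OR false OR false OR false OR false = false
Overall: false → denied

Denied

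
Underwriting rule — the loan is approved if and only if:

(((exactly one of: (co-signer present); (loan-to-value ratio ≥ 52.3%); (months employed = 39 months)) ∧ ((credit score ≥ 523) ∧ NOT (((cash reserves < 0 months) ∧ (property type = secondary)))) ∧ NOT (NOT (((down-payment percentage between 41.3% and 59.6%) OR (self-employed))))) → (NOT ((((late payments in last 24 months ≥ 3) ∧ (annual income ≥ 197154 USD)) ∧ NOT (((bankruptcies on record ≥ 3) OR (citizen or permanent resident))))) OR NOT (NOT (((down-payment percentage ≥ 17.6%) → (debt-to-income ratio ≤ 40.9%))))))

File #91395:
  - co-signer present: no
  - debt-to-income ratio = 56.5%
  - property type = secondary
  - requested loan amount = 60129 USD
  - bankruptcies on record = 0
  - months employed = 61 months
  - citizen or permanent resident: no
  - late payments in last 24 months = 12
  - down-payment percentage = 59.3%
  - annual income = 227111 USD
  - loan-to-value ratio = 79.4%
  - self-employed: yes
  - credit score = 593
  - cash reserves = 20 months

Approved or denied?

Denied

Atomic conditions:
  co-signer present: no → false
  loan-to-value ratio ≥ 52.3%: 79.4 ≥ 52.3 is true
  months employed = 39 months: 61 == 39 is false
  credit score ≥ 523: 593 ≥ 523 is true
  cash reserves < 0 months: 20 < 0 is false
  property type = secondary: secondary == secondary is true
  down-payment percentage between 41.3% and 59.6%: 59.3 in [41.3, 59.6] is true
  self-employed: yes → true
  late payments in last 24 months ≥ 3: 12 ≥ 3 is true
  annual income ≥ 197154 USD: 227111 ≥ 197154 is true
  bankruptcies on record ≥ 3: 0 ≥ 3 is false
  citizen or permanent resident: no → false
  down-payment percentage ≥ 17.6%: 59.3 ≥ 17.6 is true
  debt-to-income ratio ≤ 40.9%: 56.5 ≤ 40.9 is false
Combine:
[1.1] exactly-one(false, true, false) = true
[1.2.2.1] false AND true = false
[1.2.2] NOT false = true
[1.2] true AND true = true
[1.3.1.1] true OR true = true
[1.3.1] NOT true = false
[1.3] NOT false = true
[1] true AND true AND true = true
[2.1.1.1] true AND true = true
[2.1.1.2.1] false OR false = false
[2.1.1.2] NOT false = true
[2.1.1] true AND true = true
[2.1] NOT true = false
[2.2.1.1] true → false = false
[2.2.1] NOT false = true
[2.2] NOT true = false
[2] false OR false = false
[root] true → false = false
Overall: false → denied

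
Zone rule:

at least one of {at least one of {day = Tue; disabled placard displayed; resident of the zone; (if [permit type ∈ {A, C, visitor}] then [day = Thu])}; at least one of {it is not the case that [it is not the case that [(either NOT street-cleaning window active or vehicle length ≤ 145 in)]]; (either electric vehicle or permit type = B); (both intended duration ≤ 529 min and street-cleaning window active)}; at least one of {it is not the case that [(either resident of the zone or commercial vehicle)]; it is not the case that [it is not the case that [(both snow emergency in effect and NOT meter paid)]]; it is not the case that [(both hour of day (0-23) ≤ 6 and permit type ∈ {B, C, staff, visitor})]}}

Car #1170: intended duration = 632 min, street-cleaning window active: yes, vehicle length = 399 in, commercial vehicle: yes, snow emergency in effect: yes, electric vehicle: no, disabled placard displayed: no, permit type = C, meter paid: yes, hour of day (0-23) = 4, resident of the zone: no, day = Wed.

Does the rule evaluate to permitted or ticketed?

Atomic conditions:
  day = Tue: Wed == Tue is false
  disabled placard displayed: no → false
  resident of the zone: no → false
  permit type ∈ {A, C, visitor}: C is in the set → true
  day = Thu: Wed == Thu is false
  NOT street-cleaning window active: yes → false
  vehicle length ≤ 145 in: 399 ≤ 145 is false
  electric vehicle: no → false
  permit type = B: C == B is false
  intended duration ≤ 529 min: 632 ≤ 529 is false
  street-cleaning window active: yes → true
  commercial vehicle: yes → true
  snow emergency in effect: yes → true
  NOT meter paid: yes → false
  hour of day (0-23) ≤ 6: 4 ≤ 6 is true
  permit type ∈ {B, C, staff, visitor}: C is in the set → true
Combine:
[1.4] true → false = false
[1] false OR false OR false OR false = false
[2.1.1.1] false OR false = false
[2.1.1] NOT false = true
[2.1] NOT true = false
[2.2] false OR false = false
[2.3] false AND true = false
[2] false OR false OR false = false
[3.1.1] false OR true = true
[3.1] NOT true = false
[3.2.1.1] true AND false = false
[3.2.1] NOT false = true
[3.2] NOT true = false
[3.3.1] true AND true = true
[3.3] NOT true = false
[3] false OR false OR false = false
[root] false OR false OR false = false
Overall: false → ticketed

Ticketed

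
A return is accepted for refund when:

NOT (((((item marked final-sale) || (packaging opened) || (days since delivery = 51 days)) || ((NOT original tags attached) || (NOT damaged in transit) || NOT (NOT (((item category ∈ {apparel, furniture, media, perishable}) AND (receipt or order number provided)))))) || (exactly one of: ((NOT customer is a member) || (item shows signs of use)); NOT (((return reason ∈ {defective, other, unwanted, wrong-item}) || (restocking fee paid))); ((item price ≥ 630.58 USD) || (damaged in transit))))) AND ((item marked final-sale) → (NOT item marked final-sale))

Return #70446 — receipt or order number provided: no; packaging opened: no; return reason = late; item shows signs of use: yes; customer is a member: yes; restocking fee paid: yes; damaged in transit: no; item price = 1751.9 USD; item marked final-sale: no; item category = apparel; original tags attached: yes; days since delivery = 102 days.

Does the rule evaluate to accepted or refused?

Atomic conditions:
  item marked final-sale: no → false
  packaging opened: no → false
  days since delivery = 51 days: 102 == 51 is false
  NOT original tags attached: yes → false
  NOT damaged in transit: no → true
  item category ∈ {apparel, furniture, media, perishable}: apparel is in the set → true
  receipt or order number provided: no → false
  NOT customer is a member: yes → false
  item shows signs of use: yes → true
  return reason ∈ {defective, other, unwanted, wrong-item}: late is not in the set → false
  restocking fee paid: yes → true
  item price ≥ 630.58 USD: 1751.9 ≥ 630.58 is true
  damaged in transit: no → false
  NOT item marked final-sale: no → true
Combine:
[1.1.1.1] false OR false OR false = false
[1.1.1.2.3.1.1] true AND false = false
[1.1.1.2.3.1] NOT false = true
[1.1.1.2.3] NOT true = false
[1.1.1.2] false OR true OR false = true
[1.1.1] false OR true = true
[1.1.2.1] false OR true = true
[1.1.2.2.1] false OR true = true
[1.1.2.2] NOT true = false
[1.1.2.3] true OR false = true
[1.1.2] exactly-one(true, false, true) = false
[1.1] true OR false = true
[1] NOT true = false
[2] false → true (antecedent false ⇒ implication holds) = true
[root] false AND true = false
Overall: false → refused

Refused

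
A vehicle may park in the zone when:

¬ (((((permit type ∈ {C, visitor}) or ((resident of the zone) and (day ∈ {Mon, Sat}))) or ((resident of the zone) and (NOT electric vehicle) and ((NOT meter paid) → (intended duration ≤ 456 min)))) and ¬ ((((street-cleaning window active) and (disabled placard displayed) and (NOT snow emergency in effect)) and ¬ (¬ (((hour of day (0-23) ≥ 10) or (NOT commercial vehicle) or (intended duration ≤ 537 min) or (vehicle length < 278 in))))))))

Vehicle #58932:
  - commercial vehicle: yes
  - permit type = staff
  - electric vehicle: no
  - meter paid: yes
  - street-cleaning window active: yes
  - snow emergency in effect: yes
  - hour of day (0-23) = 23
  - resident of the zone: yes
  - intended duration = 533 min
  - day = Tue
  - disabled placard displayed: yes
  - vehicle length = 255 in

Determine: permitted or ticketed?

Atomic conditions:
  permit type ∈ {C, visitor}: staff is not in the set → false
  resident of the zone: yes → true
  day ∈ {Mon, Sat}: Tue is not in the set → false
  NOT electric vehicle: no → true
  NOT meter paid: yes → false
  intended duration ≤ 456 min: 533 ≤ 456 is false
  street-cleaning window active: yes → true
  disabled placard displayed: yes → true
  NOT snow emergency in effect: yes → false
  hour of day (0-23) ≥ 10: 23 ≥ 10 is true
  NOT commercial vehicle: yes → false
  intended duration ≤ 537 min: 533 ≤ 537 is true
  vehicle length < 278 in: 255 < 278 is true
Combine:
[1.1.1.2] true AND false = false
[1.1.1] false OR false = false
[1.1.2.3] false → false (antecedent false ⇒ implication holds) = true
[1.1.2] true AND true AND true = true
[1.1] false OR true = true
[1.2.1.1] true AND true AND false = false
[1.2.1.2.1.1] true OR false OR true OR true = true
[1.2.1.2.1] NOT true = false
[1.2.1.2] NOT false = true
[1.2.1] false AND true = false
[1.2] NOT false = true
[1] true AND true = true
[root] NOT true = false
Overall: false → ticketed

Ticketed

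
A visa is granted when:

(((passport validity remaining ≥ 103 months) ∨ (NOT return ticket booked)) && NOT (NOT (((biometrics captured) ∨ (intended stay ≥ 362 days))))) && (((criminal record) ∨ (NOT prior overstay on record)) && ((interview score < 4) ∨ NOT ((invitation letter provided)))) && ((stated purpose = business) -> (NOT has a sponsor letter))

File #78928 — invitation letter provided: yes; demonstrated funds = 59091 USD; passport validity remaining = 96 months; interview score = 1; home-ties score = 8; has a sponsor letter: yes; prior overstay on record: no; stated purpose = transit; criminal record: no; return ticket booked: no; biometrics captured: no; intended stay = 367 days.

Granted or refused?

Atomic conditions:
  passport validity remaining ≥ 103 months: 96 ≥ 103 is false
  NOT return ticket booked: no → true
  biometrics captured: no → false
  intended stay ≥ 362 days: 367 ≥ 362 is true
  criminal record: no → false
  NOT prior overstay on record: no → true
  interview score < 4: 1 < 4 is true
  invitation letter provided: yes → true
  stated purpose = business: transit == business is false
  NOT has a sponsor letter: yes → false
Combine:
[1.1] false OR true = true
[1.2.1.1] false OR true = true
[1.2.1] NOT true = false
[1.2] NOT false = true
[1] true AND true = true
[2.1] false OR true = true
[2.2.2] NOT true = false
[2.2] true OR false = true
[2] true AND true = true
[3] false → false (antecedent false ⇒ implication holds) = true
[root] true AND true AND true = true
Overall: true → granted

Granted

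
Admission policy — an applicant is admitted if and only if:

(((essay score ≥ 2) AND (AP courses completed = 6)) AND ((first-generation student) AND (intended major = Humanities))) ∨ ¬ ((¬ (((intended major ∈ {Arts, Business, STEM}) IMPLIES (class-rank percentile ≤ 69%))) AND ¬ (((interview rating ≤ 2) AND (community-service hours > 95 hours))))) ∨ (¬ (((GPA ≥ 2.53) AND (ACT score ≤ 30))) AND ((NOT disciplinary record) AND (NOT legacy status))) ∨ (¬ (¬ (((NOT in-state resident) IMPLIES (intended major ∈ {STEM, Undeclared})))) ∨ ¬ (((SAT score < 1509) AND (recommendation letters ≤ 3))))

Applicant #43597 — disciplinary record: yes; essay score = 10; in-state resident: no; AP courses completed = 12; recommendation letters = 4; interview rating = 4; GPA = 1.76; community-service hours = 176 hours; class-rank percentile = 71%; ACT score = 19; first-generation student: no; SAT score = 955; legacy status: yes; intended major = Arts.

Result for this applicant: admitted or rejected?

Atomic conditions:
  essay score ≥ 2: 10 ≥ 2 is true
  AP courses completed = 6: 12 == 6 is false
  first-generation student: no → false
  intended major = Humanities: Arts == Humanities is false
  intended major ∈ {Arts, Business, STEM}: Arts is in the set → true
  class-rank percentile ≤ 69%: 71 ≤ 69 is false
  interview rating ≤ 2: 4 ≤ 2 is false
  community-service hours > 95 hours: 176 > 95 is true
  GPA ≥ 2.53: 1.76 ≥ 2.53 is false
  ACT score ≤ 30: 19 ≤ 30 is true
  NOT disciplinary record: yes → false
  NOT legacy status: yes → false
  NOT in-state resident: no → true
  intended major ∈ {STEM, Undeclared}: Arts is not in the set → false
  SAT score < 1509: 955 < 1509 is true
  recommendation letters ≤ 3: 4 ≤ 3 is false
Combine:
[1.1] true AND false = false
[1.2] false AND false = false
[1] false AND false = false
[2.1.1.1] true → false = false
[2.1.1] NOT false = true
[2.1.2.1] false AND true = false
[2.1.2] NOT false = true
[2.1] true AND true = true
[2] NOT true = false
[3.1.1] false AND true = false
[3.1] NOT false = true
[3.2] false AND false = false
[3] true AND false = false
[4.1.1.1] true → false = false
[4.1.1] NOT false = true
[4.1] NOT true = false
[4.2.1] true AND false = false
[4.2] NOT false = true
[4] false OR true = true
[root] false OR false OR false OR true = true
Overall: true → admitted

Admitted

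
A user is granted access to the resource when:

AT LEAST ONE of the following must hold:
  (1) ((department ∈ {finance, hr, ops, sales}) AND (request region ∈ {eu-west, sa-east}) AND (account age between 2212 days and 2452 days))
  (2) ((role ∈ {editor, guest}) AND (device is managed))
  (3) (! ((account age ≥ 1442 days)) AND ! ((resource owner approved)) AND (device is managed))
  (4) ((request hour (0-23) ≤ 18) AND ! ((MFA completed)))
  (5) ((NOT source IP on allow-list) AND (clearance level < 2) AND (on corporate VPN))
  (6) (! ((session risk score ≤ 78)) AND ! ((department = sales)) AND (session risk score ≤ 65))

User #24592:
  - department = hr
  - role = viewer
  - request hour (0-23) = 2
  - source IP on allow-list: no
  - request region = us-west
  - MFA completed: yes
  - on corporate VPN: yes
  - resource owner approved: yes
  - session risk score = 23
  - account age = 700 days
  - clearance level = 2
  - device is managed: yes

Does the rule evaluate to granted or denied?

Denied

Atomic conditions:
  department ∈ {finance, hr, ops, sales}: hr is in the set → true
  request region ∈ {eu-west, sa-east}: us-west is not in the set → false
  account age between 2212 days and 2452 days: 700 in [2212, 2452] is false
  role ∈ {editor, guest}: viewer is not in the set → false
  device is managed: yes → true
  account age ≥ 1442 days: 700 ≥ 1442 is false
  resource owner approved: yes → true
  request hour (0-23) ≤ 18: 2 ≤ 18 is true
  MFA completed: yes → true
  NOT source IP on allow-list: no → true
  clearance level < 2: 2 < 2 is false
  on corporate VPN: yes → true
  session risk score ≤ 78: 23 ≤ 78 is true
  department = sales: hr == sales is false
  session risk score ≤ 65: 23 ≤ 65 is true
Combine:
[1] true AND false AND false = false
[2] false AND true = false
[3.1] NOT false = true
[3.2] NOT true = false
[3] true AND false AND true = false
[4.2] NOT true = false
[4] true AND false = false
[5] true AND false AND true = false
[6.1] NOT true = false
[6.2] NOT false = true
[6] false AND true AND true = false
[root] false OR false OR false OR false OR false OR false = false
Overall: false → denied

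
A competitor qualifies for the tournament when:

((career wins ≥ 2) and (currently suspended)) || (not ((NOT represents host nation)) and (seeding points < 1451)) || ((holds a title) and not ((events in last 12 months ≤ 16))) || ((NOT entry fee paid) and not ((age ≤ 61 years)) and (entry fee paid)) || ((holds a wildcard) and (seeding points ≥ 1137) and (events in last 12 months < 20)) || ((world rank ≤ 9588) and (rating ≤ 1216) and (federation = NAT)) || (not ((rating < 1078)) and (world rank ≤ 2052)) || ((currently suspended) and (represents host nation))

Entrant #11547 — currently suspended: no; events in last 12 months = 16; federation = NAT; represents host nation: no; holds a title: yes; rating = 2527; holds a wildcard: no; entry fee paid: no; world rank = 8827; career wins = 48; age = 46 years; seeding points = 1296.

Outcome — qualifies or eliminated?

Atomic conditions:
  career wins ≥ 2: 48 ≥ 2 is true
  currently suspended: no → false
  NOT represents host nation: no → true
  seeding points < 1451: 1296 < 1451 is true
  holds a title: yes → true
  events in last 12 months ≤ 16: 16 ≤ 16 is true
  NOT entry fee paid: no → true
  age ≤ 61 years: 46 ≤ 61 is true
  entry fee paid: no → false
  holds a wildcard: no → false
  seeding points ≥ 1137: 1296 ≥ 1137 is true
  events in last 12 months < 20: 16 < 20 is true
  world rank ≤ 9588: 8827 ≤ 9588 is true
  rating ≤ 1216: 2527 ≤ 1216 is false
  federation = NAT: NAT == NAT is true
  rating < 1078: 2527 < 1078 is false
  world rank ≤ 2052: 8827 ≤ 2052 is false
  represents host nation: no → false
Combine:
[1] true AND false = false
[2.1] NOT true = false
[2] false AND true = false
[3.2] NOT true = false
[3] true AND false = false
[4.2] NOT true = false
[4] true AND false AND false = false
[5] false AND true AND true = false
[6] true AND false AND true = false
[7.1] NOT false = true
[7] true AND false = false
[8] false AND false = false
[root] false OR false OR false OR false OR false OR false OR false OR false = false
Overall: false → eliminated

Eliminated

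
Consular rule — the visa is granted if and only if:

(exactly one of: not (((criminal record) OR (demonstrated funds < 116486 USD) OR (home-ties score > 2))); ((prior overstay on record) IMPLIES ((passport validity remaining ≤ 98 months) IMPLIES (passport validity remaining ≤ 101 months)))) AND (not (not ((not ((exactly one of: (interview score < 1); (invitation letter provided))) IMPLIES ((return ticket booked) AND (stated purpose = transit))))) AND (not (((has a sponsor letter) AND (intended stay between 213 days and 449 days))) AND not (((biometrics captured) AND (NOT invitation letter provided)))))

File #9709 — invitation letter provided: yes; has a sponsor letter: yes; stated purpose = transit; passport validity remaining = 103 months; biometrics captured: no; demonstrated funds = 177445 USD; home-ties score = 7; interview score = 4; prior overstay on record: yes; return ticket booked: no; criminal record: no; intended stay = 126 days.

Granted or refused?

Atomic conditions:
  criminal record: no → false
  demonstrated funds < 116486 USD: 177445 < 116486 is false
  home-ties score > 2: 7 > 2 is true
  prior overstay on record: yes → true
  passport validity remaining ≤ 98 months: 103 ≤ 98 is false
  passport validity remaining ≤ 101 months: 103 ≤ 101 is false
  interview score < 1: 4 < 1 is false
  invitation letter provided: yes → true
  return ticket booked: no → false
  stated purpose = transit: transit == transit is true
  has a sponsor letter: yes → true
  intended stay between 213 days and 449 days: 126 in [213, 449] is false
  biometrics captured: no → false
  NOT invitation letter provided: yes → false
Combine:
[1.1.1] false OR false OR true = true
[1.1] NOT true = false
[1.2.2] false → false (antecedent false ⇒ implication holds) = true
[1.2] true → true = true
[1] exactly-one(false, true) = true
[2.1.1.1.1.1] exactly-one(false, true) = true
[2.1.1.1.1] NOT true = false
[2.1.1.1.2] false AND true = false
[2.1.1.1] false → false (antecedent false ⇒ implication holds) = true
[2.1.1] NOT true = false
[2.1] NOT false = true
[2.2.1.1] true AND false = false
[2.2.1] NOT false = true
[2.2.2.1] false AND false = false
[2.2.2] NOT false = true
[2.2] true AND true = true
[2] true AND true = true
[root] true AND true = true
Overall: true → granted

Granted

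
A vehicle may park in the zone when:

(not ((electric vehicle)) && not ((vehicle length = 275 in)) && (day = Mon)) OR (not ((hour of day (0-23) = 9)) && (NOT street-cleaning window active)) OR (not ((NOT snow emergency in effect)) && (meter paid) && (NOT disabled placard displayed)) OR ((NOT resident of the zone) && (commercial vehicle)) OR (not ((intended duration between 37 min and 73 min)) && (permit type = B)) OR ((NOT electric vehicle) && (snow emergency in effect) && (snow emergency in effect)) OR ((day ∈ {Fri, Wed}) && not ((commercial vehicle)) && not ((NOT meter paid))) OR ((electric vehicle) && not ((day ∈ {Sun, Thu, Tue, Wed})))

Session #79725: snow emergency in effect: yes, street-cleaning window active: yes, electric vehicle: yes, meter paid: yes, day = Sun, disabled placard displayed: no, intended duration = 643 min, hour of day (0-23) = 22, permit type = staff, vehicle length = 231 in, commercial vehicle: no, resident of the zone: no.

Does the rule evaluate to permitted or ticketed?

Atomic conditions:
  electric vehicle: yes → true
  vehicle length = 275 in: 231 == 275 is false
  day = Mon: Sun == Mon is false
  hour of day (0-23) = 9: 22 == 9 is false
  NOT street-cleaning window active: yes → false
  NOT snow emergency in effect: yes → false
  meter paid: yes → true
  NOT disabled placard displayed: no → true
  NOT resident of the zone: no → true
  commercial vehicle: no → false
  intended duration between 37 min and 73 min: 643 in [37, 73] is false
  permit type = B: staff == B is false
  NOT electric vehicle: yes → false
  snow emergency in effect: yes → true
  day ∈ {Fri, Wed}: Sun is not in the set → false
  NOT meter paid: yes → false
  day ∈ {Sun, Thu, Tue, Wed}: Sun is in the set → true
Combine:
[1.1] NOT true = false
[1.2] NOT false = true
[1] false AND true AND false = false
[2.1] NOT false = true
[2] true AND false = false
[3.1] NOT false = true
[3] true AND true AND true = true
[4] true AND false = false
[5.1] NOT false = true
[5] true AND false = false
[6] false AND true AND true = false
[7.2] NOT false = true
[7.3] NOT false = true
[7] false AND true AND true = false
[8.2] NOT true = false
[8] true AND false = false
[root] false OR false OR true OR false OR false OR false OR false OR false = true
Overall: true → permitted

Permitted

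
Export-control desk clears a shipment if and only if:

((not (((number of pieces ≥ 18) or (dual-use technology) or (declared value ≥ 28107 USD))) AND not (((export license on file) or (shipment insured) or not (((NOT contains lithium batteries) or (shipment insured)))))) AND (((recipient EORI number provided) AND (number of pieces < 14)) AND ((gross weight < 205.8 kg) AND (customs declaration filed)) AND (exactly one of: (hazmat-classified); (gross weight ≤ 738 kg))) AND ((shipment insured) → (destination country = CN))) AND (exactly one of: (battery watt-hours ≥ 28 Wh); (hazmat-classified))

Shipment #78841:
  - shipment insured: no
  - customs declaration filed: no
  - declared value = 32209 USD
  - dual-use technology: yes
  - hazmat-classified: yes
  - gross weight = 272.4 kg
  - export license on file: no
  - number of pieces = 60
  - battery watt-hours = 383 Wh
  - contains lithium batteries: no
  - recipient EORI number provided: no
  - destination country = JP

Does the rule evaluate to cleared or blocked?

Blocked

Atomic conditions:
  number of pieces ≥ 18: 60 ≥ 18 is true
  dual-use technology: yes → true
  declared value ≥ 28107 USD: 32209 ≥ 28107 is true
  export license on file: no → false
  shipment insured: no → false
  NOT contains lithium batteries: no → true
  recipient EORI number provided: no → false
  number of pieces < 14: 60 < 14 is false
  gross weight < 205.8 kg: 272.4 < 205.8 is false
  customs declaration filed: no → false
  hazmat-classified: yes → true
  gross weight ≤ 738 kg: 272.4 ≤ 738 is true
  destination country = CN: JP == CN is false
  battery watt-hours ≥ 28 Wh: 383 ≥ 28 is true
Combine:
[1.1.1.1] true OR true OR true = true
[1.1.1] NOT true = false
[1.1.2.1.3.1] true OR false = true
[1.1.2.1.3] NOT true = false
[1.1.2.1] false OR false OR false = false
[1.1.2] NOT false = true
[1.1] false AND true = false
[1.2.1] false AND false = false
[1.2.2] false AND false = false
[1.2.3] exactly-one(true, true) = false
[1.2] false AND false AND false = false
[1.3] false → false (antecedent false ⇒ implication holds) = true
[1] false AND false AND true = false
[2] exactly-one(true, true) = false
[root] false AND false = false
Overall: false → blocked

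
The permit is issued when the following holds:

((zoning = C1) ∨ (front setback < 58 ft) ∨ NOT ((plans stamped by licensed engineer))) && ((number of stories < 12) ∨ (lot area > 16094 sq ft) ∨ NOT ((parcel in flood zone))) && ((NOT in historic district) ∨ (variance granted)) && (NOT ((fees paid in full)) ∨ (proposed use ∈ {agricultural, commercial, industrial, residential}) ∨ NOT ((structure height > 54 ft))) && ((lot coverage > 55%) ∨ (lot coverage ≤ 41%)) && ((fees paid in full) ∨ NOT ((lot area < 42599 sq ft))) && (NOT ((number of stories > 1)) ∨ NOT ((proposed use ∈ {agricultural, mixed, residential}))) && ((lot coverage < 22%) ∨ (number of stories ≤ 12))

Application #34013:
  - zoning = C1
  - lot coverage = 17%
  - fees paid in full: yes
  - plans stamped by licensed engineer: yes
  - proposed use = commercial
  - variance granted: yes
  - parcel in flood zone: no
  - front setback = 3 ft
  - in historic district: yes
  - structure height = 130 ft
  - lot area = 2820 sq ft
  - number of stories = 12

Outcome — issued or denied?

Atomic conditions:
  zoning = C1: C1 == C1 is true
  front setback < 58 ft: 3 < 58 is true
  plans stamped by licensed engineer: yes → true
  number of stories < 12: 12 < 12 is false
  lot area > 16094 sq ft: 2820 > 16094 is false
  parcel in flood zone: no → false
  NOT in historic district: yes → false
  variance granted: yes → true
  fees paid in full: yes → true
  proposed use ∈ {agricultural, commercial, industrial, residential}: commercial is in the set → true
  structure height > 54 ft: 130 > 54 is true
  lot coverage > 55%: 17 > 55 is false
  lot coverage ≤ 41%: 17 ≤ 41 is true
  lot area < 42599 sq ft: 2820 < 42599 is true
  number of stories > 1: 12 > 1 is true
  proposed use ∈ {agricultural, mixed, residential}: commercial is not in the set → false
  lot coverage < 22%: 17 < 22 is true
  number of stories ≤ 12: 12 ≤ 12 is true
Combine:
[1.3] NOT true = false
[1] true OR true OR false = true
[2.3] NOT false = true
[2] false OR false OR true = true
[3] false OR true = true
[4.1] NOT true = false
[4.3] NOT true = false
[4] false OR true OR false = true
[5] false OR true = true
[6.2] NOT true = false
[6] true OR false = true
[7.1] NOT true = false
[7.2] NOT false = true
[7] false OR true = true
[8] true OR true = true
[root] true AND true AND true AND true AND true AND true AND true AND true = true
Overall: true → issued

Issued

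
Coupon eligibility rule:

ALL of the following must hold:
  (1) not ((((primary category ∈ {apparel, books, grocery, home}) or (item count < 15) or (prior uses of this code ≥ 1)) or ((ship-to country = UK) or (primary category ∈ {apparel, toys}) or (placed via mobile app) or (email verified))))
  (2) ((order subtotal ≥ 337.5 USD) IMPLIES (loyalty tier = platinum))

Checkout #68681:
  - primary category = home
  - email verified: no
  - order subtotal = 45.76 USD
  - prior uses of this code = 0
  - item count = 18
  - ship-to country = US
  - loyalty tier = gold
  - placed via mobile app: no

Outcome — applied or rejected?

Atomic conditions:
  primary category ∈ {apparel, books, grocery, home}: home is in the set → true
  item count < 15: 18 < 15 is false
  prior uses of this code ≥ 1: 0 ≥ 1 is false
  ship-to country = UK: US == UK is false
  primary category ∈ {apparel, toys}: home is not in the set → false
  placed via mobile app: no → false
  email verified: no → false
  order subtotal ≥ 337.5 USD: 45.76 ≥ 337.5 is false
  loyalty tier = platinum: gold == platinum is false
Combine:
[1.1.1] true OR false OR false = true
[1.1.2] false OR false OR false OR false = false
[1.1] true OR false = true
[1] NOT true = false
[2] false → false (antecedent false ⇒ implication holds) = true
[root] false AND true = false
Overall: false → rejected

Rejected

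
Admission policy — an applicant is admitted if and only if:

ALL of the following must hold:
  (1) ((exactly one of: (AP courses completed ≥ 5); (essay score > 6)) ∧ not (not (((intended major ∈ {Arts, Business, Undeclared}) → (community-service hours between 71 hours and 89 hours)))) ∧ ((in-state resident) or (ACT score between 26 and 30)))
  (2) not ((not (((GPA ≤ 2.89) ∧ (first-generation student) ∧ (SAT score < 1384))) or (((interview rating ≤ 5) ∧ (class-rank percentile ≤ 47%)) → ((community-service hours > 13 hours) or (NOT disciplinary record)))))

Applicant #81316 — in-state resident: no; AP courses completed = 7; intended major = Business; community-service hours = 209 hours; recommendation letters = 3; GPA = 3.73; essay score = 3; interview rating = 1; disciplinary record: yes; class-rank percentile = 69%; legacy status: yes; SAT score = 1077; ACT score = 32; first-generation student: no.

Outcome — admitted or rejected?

Atomic conditions:
  AP courses completed ≥ 5: 7 ≥ 5 is true
  essay score > 6: 3 > 6 is false
  intended major ∈ {Arts, Business, Undeclared}: Business is in the set → true
  community-service hours between 71 hours and 89 hours: 209 in [71, 89] is false
  in-state resident: no → false
  ACT score between 26 and 30: 32 in [26, 30] is false
  GPA ≤ 2.89: 3.73 ≤ 2.89 is false
  first-generation student: no → false
  SAT score < 1384: 1077 < 1384 is true
  interview rating ≤ 5: 1 ≤ 5 is true
  class-rank percentile ≤ 47%: 69 ≤ 47 is false
  community-service hours > 13 hours: 209 > 13 is true
  NOT disciplinary record: yes → false
Combine:
[1.1] exactly-one(true, false) = true
[1.2.1.1] true → false = false
[1.2.1] NOT false = true
[1.2] NOT true = false
[1.3] false OR false = false
[1] true AND false AND false = false
[2.1.1.1] false AND false AND true = false
[2.1.1] NOT false = true
[2.1.2.1] true AND false = false
[2.1.2.2] true OR false = true
[2.1.2] false → true (antecedent false ⇒ implication holds) = true
[2.1] true OR true = true
[2] NOT true = false
[root] false AND false = false
Overall: false → rejected

Rejected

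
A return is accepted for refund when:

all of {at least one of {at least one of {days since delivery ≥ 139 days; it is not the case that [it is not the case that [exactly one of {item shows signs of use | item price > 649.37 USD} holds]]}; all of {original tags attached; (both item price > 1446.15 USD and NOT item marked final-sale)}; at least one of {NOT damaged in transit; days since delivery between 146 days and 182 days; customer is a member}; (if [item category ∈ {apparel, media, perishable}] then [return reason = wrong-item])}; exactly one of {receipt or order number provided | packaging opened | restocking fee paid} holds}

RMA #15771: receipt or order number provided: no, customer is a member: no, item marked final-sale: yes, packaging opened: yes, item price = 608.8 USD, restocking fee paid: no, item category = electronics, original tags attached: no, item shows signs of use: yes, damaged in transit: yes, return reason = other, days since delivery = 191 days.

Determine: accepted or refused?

Accepted

Atomic conditions:
  days since delivery ≥ 139 days: 191 ≥ 139 is true
  item shows signs of use: yes → true
  item price > 649.37 USD: 608.8 > 649.37 is false
  original tags attached: no → false
  item price > 1446.15 USD: 608.8 > 1446.15 is false
  NOT item marked final-sale: yes → false
  NOT damaged in transit: yes → false
  days since delivery between 146 days and 182 days: 191 in [146, 182] is false
  customer is a member: no → false
  item category ∈ {apparel, media, perishable}: electronics is not in the set → false
  return reason = wrong-item: other == wrong-item is false
  receipt or order number provided: no → false
  packaging opened: yes → true
  restocking fee paid: no → false
Combine:
[1.1.2.1.1] exactly-one(true, false) = true
[1.1.2.1] NOT true = false
[1.1.2] NOT false = true
[1.1] true OR true = true
[1.2.2] false AND false = false
[1.2] false AND false = false
[1.3] false OR false OR false = false
[1.4] false → false (antecedent false ⇒ implication holds) = true
[1] true OR false OR false OR true = true
[2] exactly-one(false, true, false) = true
[root] true AND true = true
Overall: true → accepted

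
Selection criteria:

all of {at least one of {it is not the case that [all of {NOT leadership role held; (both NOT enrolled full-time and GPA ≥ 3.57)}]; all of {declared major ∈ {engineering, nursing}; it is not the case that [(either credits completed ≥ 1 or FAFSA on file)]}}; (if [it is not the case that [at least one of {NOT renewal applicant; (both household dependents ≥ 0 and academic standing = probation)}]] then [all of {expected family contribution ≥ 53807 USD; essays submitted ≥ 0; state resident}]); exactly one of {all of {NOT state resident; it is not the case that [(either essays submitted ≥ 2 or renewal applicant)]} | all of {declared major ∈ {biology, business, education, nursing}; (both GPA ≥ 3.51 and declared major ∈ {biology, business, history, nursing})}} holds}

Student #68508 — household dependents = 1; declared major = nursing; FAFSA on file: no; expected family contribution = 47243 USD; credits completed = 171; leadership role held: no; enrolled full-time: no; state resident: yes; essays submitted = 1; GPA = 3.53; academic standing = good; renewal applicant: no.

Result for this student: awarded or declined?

Atomic conditions:
  NOT leadership role held: no → true
  NOT enrolled full-time: no → true
  GPA ≥ 3.57: 3.53 ≥ 3.57 is false
  declared major ∈ {engineering, nursing}: nursing is in the set → true
  credits completed ≥ 1: 171 ≥ 1 is true
  FAFSA on file: no → false
  NOT renewal applicant: no → true
  household dependents ≥ 0: 1 ≥ 0 is true
  academic standing = probation: good == probation is false
  expected family contribution ≥ 53807 USD: 47243 ≥ 53807 is false
  essays submitted ≥ 0: 1 ≥ 0 is true
  state resident: yes → true
  NOT state resident: yes → false
  essays submitted ≥ 2: 1 ≥ 2 is false
  renewal applicant: no → false
  declared major ∈ {biology, business, education, nursing}: nursing is in the set → true
  GPA ≥ 3.51: 3.53 ≥ 3.51 is true
  declared major ∈ {biology, business, history, nursing}: nursing is in the set → true
Combine:
[1.1.1.2] true AND false = false
[1.1.1] true AND false = false
[1.1] NOT false = true
[1.2.2.1] true OR false = true
[1.2.2] NOT true = false
[1.2] true AND false = false
[1] true OR false = true
[2.1.1.2] true AND false = false
[2.1.1] true OR false = true
[2.1] NOT true = false
[2.2] false AND true AND true = false
[2] false → false (antecedent false ⇒ implication holds) = true
[3.1.2.1] false OR false = false
[3.1.2] NOT false = true
[3.1] false AND true = false
[3.2.2] true AND true = true
[3.2] true AND true = true
[3] exactly-one(false, true) = true
[root] true AND true AND true = true
Overall: true → awarded

Awarded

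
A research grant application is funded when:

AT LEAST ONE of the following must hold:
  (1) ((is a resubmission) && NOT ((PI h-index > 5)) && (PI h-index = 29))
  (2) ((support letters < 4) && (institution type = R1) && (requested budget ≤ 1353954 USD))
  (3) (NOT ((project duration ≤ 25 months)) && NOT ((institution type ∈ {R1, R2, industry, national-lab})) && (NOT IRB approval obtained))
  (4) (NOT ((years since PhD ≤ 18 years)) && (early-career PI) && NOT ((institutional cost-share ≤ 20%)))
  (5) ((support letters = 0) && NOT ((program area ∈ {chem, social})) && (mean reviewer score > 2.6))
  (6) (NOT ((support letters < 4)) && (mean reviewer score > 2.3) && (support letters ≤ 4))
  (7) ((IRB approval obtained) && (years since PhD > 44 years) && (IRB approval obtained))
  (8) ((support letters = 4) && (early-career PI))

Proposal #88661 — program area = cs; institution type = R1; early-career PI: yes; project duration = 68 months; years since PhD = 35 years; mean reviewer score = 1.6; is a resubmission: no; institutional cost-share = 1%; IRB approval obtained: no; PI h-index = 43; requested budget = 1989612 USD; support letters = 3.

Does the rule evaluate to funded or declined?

Declined

Atomic conditions:
  is a resubmission: no → false
  PI h-index > 5: 43 > 5 is true
  PI h-index = 29: 43 == 29 is false
  support letters < 4: 3 < 4 is true
  institution type = R1: R1 == R1 is true
  requested budget ≤ 1353954 USD: 1989612 ≤ 1353954 is false
  project duration ≤ 25 months: 68 ≤ 25 is false
  institution type ∈ {R1, R2, industry, national-lab}: R1 is in the set → true
  NOT IRB approval obtained: no → true
  years since PhD ≤ 18 years: 35 ≤ 18 is false
  early-career PI: yes → true
  institutional cost-share ≤ 20%: 1 ≤ 20 is true
  support letters = 0: 3 == 0 is false
  program area ∈ {chem, social}: cs is not in the set → false
  mean reviewer score > 2.6: 1.6 > 2.6 is false
  mean reviewer score > 2.3: 1.6 > 2.3 is false
  support letters ≤ 4: 3 ≤ 4 is true
  IRB approval obtained: no → false
  years since PhD > 44 years: 35 > 44 is false
  support letters = 4: 3 == 4 is false
Combine:
[1.2] NOT true = false
[1] false AND false AND false = false
[2] true AND true AND false = false
[3.1] NOT false = true
[3.2] NOT true = false
[3] true AND false AND true = false
[4.1] NOT false = true
[4.3] NOT true = false
[4] true AND true AND false = false
[5.2] NOT false = true
[5] false AND true AND false = false
[6.1] NOT true = false
[6] false AND false AND true = false
[7] false AND false AND false = false
[8] false AND true = false
[root] false OR false OR false OR false OR false OR false OR false OR false = false
Overall: false → declined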